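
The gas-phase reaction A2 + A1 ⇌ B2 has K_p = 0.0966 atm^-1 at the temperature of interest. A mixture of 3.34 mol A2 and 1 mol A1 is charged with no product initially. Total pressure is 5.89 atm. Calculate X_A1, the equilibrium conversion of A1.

Basis: 1 mol A1 initially; let X = conversion of A1. Extent ξ = X.
At extent ξ: n_A2 = 3.34 − X; n_A1 = 1 − X; n_B2 = X.
Total moles n_T = 4.34 − X.
y_i = n_i/n_T, p_i = y_i·P. K_p = p_B2 / (p_A2 p_A1).
Equating to 0.0966 atm^-1 and solving on 0 < X < 1: X = 0.300.

X = 0.300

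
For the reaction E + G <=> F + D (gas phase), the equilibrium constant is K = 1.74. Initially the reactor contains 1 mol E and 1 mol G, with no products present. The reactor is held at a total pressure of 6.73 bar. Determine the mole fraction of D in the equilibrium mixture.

y_D = 0.284

Basis: 1 mol E initially; let X = conversion of E. Extent ξ = X.
Moles: n_E = 1 − X; n_G = 1 − X; n_F = X; n_D = X.
n_T stays at 2 (no change in mole number).
With p_i = (n_i/n_T)P, K = p_F p_D / (p_E p_G).
Substituting and setting equal to 1.74 gives a polynomial in X; the root in (0,1) is X = 0.569.
Then n_D = 0.569, n_T = 2, so y_D = 0.284.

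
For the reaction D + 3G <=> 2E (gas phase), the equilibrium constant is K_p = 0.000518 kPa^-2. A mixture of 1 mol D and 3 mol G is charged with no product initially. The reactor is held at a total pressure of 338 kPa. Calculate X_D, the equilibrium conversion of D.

Let X = conversion of D (basis 1 mol D); extent of reaction ξ = X.
Moles: n_D = 1 − X; n_G = 3 − 3X; n_E = 2X.
n_T = Σnᵢ = 4 − 2X.
Mole fractions y_i = n_i/n_T; K_p = p_E^2 / (p_D p_G^3) with p_i = y_i·P.
This yields a degree-4 equation in X; solving on (0,1), X = 0.698.

X = 0.698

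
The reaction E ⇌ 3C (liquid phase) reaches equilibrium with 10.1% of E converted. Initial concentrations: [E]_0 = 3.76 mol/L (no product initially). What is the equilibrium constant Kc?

Kc = 0.437 (mol/L)^2

Let X = conversion of E.
Concentrations: [E] = 3.76 − 3.76X; [C] = 11.3X.
At X = 0.101: [E] = 3.38, [C] = 1.14.
Kc = [C]^3 / ([E]) = 0.437 (mol/L)^2.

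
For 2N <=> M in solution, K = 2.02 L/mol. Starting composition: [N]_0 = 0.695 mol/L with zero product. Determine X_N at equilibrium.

X = 0.555

Let X = conversion of N; extent ξ = 0.695X/2 mol/L.
Concentrations: [N] = 0.695 − 0.695X; [M] = 0.347X.
K = [M] / ([N]^2).
This equals 2.02 at X = 0.555 (the root in 0 < X < 1).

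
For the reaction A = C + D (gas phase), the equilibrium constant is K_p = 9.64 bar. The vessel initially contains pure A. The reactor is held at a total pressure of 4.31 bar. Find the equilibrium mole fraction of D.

y_D = 0.454

Basis: 1 mol A initially; let X = conversion of A. Extent ξ = X.
At extent ξ: n_A = 1 − X; n_C = X; n_D = X.
n_T = Σnᵢ = 1 + X.
With p_i = (n_i/n_T)P, K_p = p_C p_D / (p_A).
Equating to 9.64 bar and solving on 0 < X < 1: X = 0.831.
Then n_D = 0.831, n_T = 1.83, so y_D = 0.454.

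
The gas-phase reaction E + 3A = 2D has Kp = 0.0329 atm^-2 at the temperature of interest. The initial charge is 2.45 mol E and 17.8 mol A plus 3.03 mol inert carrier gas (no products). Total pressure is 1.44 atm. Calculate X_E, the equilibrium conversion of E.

X = 0.217

Take 2.45 mol E as basis and let X be its fractional conversion, so ξ = 2.45X.
Moles: n_E = 2.45 − 2.45X; n_A = 17.8 − 7.35X; n_D = 4.9X; n_I = 3.03 (inert).
Total moles n_T = 23.3 − 4.9X.
y_i = n_i/n_T, p_i = y_i·P. Kp = p_D^2 / (p_E p_A^3).
This yields a degree-4 equation in X; solving on (0,1), X = 0.217.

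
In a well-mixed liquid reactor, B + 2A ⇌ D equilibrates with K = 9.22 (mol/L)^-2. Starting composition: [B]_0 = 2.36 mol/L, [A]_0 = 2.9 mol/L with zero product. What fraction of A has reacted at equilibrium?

Let X = conversion of A; extent ξ = 2.9X/2 mol/L.
Concentrations: [B] = 2.36 − 1.45X; [A] = 2.9 − 2.9X; [D] = 1.45X.
K = [D] / ([B] [A]^2).
Setting equal to 9.22 and solving for X on (0,1) gives X = 0.877.

X = 0.877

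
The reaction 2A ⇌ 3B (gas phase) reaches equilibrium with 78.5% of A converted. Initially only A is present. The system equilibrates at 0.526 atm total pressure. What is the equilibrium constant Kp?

Take 1 mol A as basis and let X be its fractional conversion, so ξ = 0.5X.
Moles: n_A = 1 − X; n_B = 1.5X.
Total moles n_T = 1 + 0.5X.
At X = 0.785: n_A = 0.215, n_B = 1.18, n_T = 1.39.
p_i = (n_i/n_T)·P. Kp = p_B^3 / (p_A^2) = 13.3 atm.

Kp = 13.3 atm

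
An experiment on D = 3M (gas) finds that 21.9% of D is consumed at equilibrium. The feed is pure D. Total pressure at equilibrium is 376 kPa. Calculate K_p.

Take 1 mol D as basis and let X be its fractional conversion, so ξ = X.
At extent ξ: n_D = 1 − X; n_M = 3X.
Summing: n_T = 1 + 2X.
At X = 0.219: n_D = 0.781, n_M = 0.657, n_T = 1.44.
p_i = (n_i/n_T)·P. K_p = p_M^3 / (p_D) = 2.48e+04 kPa^2.

K_p = 2.48e+04 kPa^2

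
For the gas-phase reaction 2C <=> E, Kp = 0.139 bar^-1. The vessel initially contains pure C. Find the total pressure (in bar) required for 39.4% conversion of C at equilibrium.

Basis: 1 mol C initially; let X = conversion of C. Extent ξ = 0.5X.
At extent ξ: n_C = 1 − X; n_E = 0.5X.
Total moles n_T = 1 − 0.5X.
Kp = p_E / (p_C^2) with p_i = (n_i/n_T)·P.
At X = 0.394: the mole-fraction product g(X) = Π y_i^ν_i = 0.4308. Since Kp = g(X)·P^{-1}, P = (g/Kp)^(1/1) = (0.4308/0.139)^(1/1) = 3.1 bar.

P = 3.1 bar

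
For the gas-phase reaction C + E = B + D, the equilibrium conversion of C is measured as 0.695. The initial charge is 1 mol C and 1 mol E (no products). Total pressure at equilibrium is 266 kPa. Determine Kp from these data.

Kp = 5.19

Take 1 mol C as basis and let X be its fractional conversion, so ξ = X.
Species balance: n_C = 1 − X; n_E = 1 − X; n_B = X; n_D = X.
n_T stays at 2 (no change in mole number).
At X = 0.695: n_C = 0.305, n_E = 0.305, n_B = 0.695, n_D = 0.695, n_T = 2.
p_i = (n_i/n_T)·P. Kp = p_B p_D / (p_C p_E) = 5.19.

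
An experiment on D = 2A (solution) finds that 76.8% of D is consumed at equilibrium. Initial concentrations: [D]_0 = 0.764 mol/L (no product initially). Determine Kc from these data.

Kc = 7.77 mol/L

Let X = conversion of D.
Concentrations: [D] = 0.764 − 0.764X; [A] = 1.53X.
At X = 0.768: [D] = 0.177, [A] = 1.17.
Kc = [A]^2 / ([D]) = 7.77 mol/L.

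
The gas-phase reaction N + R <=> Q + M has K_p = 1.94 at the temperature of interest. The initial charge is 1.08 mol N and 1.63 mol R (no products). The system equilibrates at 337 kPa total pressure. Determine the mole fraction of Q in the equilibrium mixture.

y_Q = 0.277

Basis: 1.08 mol N initially; let X = conversion of N. Extent ξ = 1.08X.
Moles: n_N = 1.08 − 1.08X; n_R = 1.63 − 1.08X; n_Q = 1.08X; n_M = 1.08X.
Total moles n_T = 2.71 (Δν = 0, constant).
Mole fractions y_i = n_i/n_T; K_p = p_Q p_M / (p_N p_R) with p_i = y_i·P.
Setting this equal to 1.94 and taking the physical root (0 < X < 1) gives X = 0.695.
Then n_Q = 0.75, n_T = 2.71, so y_Q = 0.277.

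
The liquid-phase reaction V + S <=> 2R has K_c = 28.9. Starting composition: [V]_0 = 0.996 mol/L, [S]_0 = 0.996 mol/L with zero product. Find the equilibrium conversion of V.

X = 0.729

Let X = conversion of V; extent ξ = 0.996·X mol/L.
Concentrations: [V] = 0.996 − 0.996X; [S] = 0.996 − 0.996X; [R] = 1.99X.
K_c = [R]^2 / ([V] [S]).
Equating to 28.9: the physical root is X = 0.729.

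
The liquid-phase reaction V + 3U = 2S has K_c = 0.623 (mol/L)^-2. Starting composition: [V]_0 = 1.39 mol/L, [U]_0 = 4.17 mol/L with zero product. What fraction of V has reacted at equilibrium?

X = 0.558

Let X = conversion of V; extent ξ = 1.39·X mol/L.
Concentrations: [V] = 1.39 − 1.39X; [U] = 4.17 − 4.17X; [S] = 2.78X.
K_c = [S]^2 / ([V] [U]^3).
Equating to 0.623 (mol/L)^-2: the physical root is X = 0.558.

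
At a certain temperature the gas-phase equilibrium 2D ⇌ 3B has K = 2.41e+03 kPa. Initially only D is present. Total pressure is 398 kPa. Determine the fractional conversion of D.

X = 0.656

Take 1 mol D as basis and let X be its fractional conversion, so ξ = 0.5X.
At extent ξ: n_D = 1 − X; n_B = 1.5X.
Summing: n_T = 1 + 0.5X.
Mole fractions y_i = n_i/n_T; K = p_B^3 / (p_D^2) with p_i = y_i·P.
Equating to 2.41e+03 kPa and solving on 0 < X < 1: X = 0.656.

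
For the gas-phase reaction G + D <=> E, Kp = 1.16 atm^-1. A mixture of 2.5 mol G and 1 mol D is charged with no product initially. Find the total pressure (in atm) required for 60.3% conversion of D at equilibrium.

Take 1 mol D as basis and let X be its fractional conversion, so ξ = X.
Mole table: n_G = 2.5 − X; n_D = 1 − X; n_E = X.
Summing: n_T = 3.5 − X.
Kp = p_E / (p_G p_D) with p_i = (n_i/n_T)·P.
At X = 0.603: the mole-fraction product g(X) = Π y_i^ν_i = 2.32. Since Kp = g(X)·P^{-1}, P = (g/Kp)^(1/1) = (2.32/1.16)^(1/1) = 2 atm.

P = 2 atm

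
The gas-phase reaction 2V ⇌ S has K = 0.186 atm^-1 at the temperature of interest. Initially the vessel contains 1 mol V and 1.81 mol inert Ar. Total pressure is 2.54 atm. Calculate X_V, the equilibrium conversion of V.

X = 0.215

Take 1 mol V as basis and let X be its fractional conversion, so ξ = 0.5X.
At extent ξ: n_V = 1 − X; n_S = 0.5X; n_I = 1.81 (inert).
Total moles n_T = 2.81 − 0.5X.
Mole fractions y_i = n_i/n_T; K = p_S / (p_V^2) with p_i = y_i·P.
Setting this equal to 0.186 atm^-1 and taking the physical root (0 < X < 1) gives X = 0.215.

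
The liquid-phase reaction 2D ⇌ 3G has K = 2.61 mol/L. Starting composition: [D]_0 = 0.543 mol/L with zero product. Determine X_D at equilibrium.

X = 0.605

Let X = conversion of D; extent ξ = 0.543X/2 mol/L.
Concentrations: [D] = 0.543 − 0.543X; [G] = 0.815X.
K = [G]^3 / ([D]^2).
Equating to 2.61 mol/L: the physical root is X = 0.605.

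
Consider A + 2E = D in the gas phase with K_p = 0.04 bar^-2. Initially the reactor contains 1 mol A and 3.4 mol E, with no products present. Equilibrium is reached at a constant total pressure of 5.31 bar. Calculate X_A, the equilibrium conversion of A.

X = 0.373

Let X = conversion of A (basis 1 mol A); extent of reaction ξ = X.
Mole table: n_A = 1 − X; n_E = 3.4 − 2X; n_D = X.
n_T = Σnᵢ = 4.4 − 2X.
With p_i = (n_i/n_T)P, K_p = p_D / (p_A p_E^2).
Equating to 0.04 bar^-2 and solving on 0 < X < 1: X = 0.373.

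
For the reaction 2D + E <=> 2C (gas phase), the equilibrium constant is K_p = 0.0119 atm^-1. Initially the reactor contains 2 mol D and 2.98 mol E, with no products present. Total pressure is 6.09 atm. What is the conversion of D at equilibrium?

Basis: 2 mol D initially; let X = conversion of D. Extent ξ = X.
Species balance: n_D = 2 − 2X; n_E = 2.98 − X; n_C = 2X.
Summing: n_T = 4.98 − X.
Mole fractions y_i = n_i/n_T; K_p = p_C^2 / (p_D^2 p_E) with p_i = y_i·P.
Substituting and setting equal to 0.0119 atm^-1 gives a polynomial in X; the root in (0,1) is X = 0.171.

X = 0.171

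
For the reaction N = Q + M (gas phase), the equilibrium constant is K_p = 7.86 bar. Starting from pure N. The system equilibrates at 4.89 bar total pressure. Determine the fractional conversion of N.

X = 0.785

Take 1 mol N as basis and let X be its fractional conversion, so ξ = X.
Species balance: n_N = 1 − X; n_Q = X; n_M = X.
Total moles n_T = 1 + X.
y_i = n_i/n_T, p_i = y_i·P. K_p = p_Q p_M / (p_N).
This yields a degree-2 equation in X; solving on (0,1), X = 0.785.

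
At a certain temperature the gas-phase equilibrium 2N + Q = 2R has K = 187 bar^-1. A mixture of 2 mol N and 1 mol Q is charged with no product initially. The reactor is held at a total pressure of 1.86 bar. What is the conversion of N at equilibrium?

Let X = conversion of N (basis 2 mol N); extent of reaction ξ = X.
At extent ξ: n_N = 2 − 2X; n_Q = 1 − X; n_R = 2X.
Total moles n_T = 3 − X.
y_i = n_i/n_T, p_i = y_i·P. K = p_R^2 / (p_N^2 p_Q).
Setting this equal to 187 bar^-1 and taking the physical root (0 < X < 1) gives X = 0.837.

X = 0.837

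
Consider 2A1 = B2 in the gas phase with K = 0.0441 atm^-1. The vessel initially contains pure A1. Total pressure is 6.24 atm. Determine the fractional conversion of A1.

Basis: 1 mol A1 initially; let X = conversion of A1. Extent ξ = 0.5X.
Mole table: n_A1 = 1 − X; n_B2 = 0.5X.
n_T = Σnᵢ = 1 − 0.5X.
Mole fractions y_i = n_i/n_T; K = p_B2 / (p_A1^2) with p_i = y_i·P.
Equating to 0.0441 atm^-1 and solving on 0 < X < 1: X = 0.310.

X = 0.310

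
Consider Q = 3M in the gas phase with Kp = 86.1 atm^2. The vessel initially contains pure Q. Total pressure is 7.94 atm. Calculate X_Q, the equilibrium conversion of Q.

X = 0.465

Take 1 mol Q as basis and let X be its fractional conversion, so ξ = X.
Moles: n_Q = 1 − X; n_M = 3X.
Summing: n_T = 1 + 2X.
Mole fractions y_i = n_i/n_T; Kp = p_M^3 / (p_Q) with p_i = y_i·P.
Equating to 86.1 atm^2 and solving on 0 < X < 1: X = 0.465.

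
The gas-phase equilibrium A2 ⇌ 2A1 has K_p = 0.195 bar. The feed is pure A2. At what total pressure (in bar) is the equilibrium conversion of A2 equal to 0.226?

Take 1 mol A2 as basis and let X be its fractional conversion, so ξ = X.
Species balance: n_A2 = 1 − X; n_A1 = 2X.
n_T = Σnᵢ = 1 + X.
K_p = p_A1^2 / (p_A2) with p_i = (n_i/n_T)·P.
At X = 0.226: the mole-fraction product g(X) = Π y_i^ν_i = 0.2153. Since K_p = g(X)·P^{1}, P = (K_p/g)^(1/1) = (0.195/0.2153)^(1/1) = 0.906 bar.

P = 0.906 bar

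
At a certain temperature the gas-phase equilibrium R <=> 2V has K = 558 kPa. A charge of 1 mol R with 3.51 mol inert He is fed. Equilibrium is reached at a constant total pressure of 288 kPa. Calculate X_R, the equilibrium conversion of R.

Take 1 mol R as basis and let X be its fractional conversion, so ξ = X.
At extent ξ: n_R = 1 − X; n_V = 2X; n_I = 3.51 (inert).
n_T = Σnᵢ = 4.51 + X.
y_i = n_i/n_T, p_i = y_i·P. K = p_V^2 / (p_R).
Equating to 558 kPa and solving on 0 < X < 1: X = 0.769.

X = 0.769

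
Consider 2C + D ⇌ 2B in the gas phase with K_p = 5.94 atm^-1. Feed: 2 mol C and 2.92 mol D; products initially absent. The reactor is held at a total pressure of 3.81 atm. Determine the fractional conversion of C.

X = 0.774

Take 2 mol C as basis and let X be its fractional conversion, so ξ = X.
Mole table: n_C = 2 − 2X; n_D = 2.92 − X; n_B = 2X.
Summing: n_T = 4.92 − X.
y_i = n_i/n_T, p_i = y_i·P. K_p = p_B^2 / (p_C^2 p_D).
Setting this equal to 5.94 atm^-1 and taking the physical root (0 < X < 1) gives X = 0.774.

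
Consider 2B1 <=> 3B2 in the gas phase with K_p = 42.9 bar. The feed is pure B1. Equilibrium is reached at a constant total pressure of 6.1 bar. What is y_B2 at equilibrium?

y_B2 = 0.753

Take 1 mol B1 as basis and let X be its fractional conversion, so ξ = 0.5X.
At extent ξ: n_B1 = 1 − X; n_B2 = 1.5X.
n_T = Σnᵢ = 1 + 0.5X.
y_i = n_i/n_T, p_i = y_i·P. K_p = p_B2^3 / (p_B1^2).
Setting this equal to 42.9 bar and taking the physical root (0 < X < 1) gives X = 0.671.
Then n_B2 = 1.01, n_T = 1.34, so y_B2 = 0.753.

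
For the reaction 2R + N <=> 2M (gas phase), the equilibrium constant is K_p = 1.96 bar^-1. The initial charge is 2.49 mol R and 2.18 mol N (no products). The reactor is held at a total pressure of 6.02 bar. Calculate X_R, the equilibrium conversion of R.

X = 0.670

Take 2.49 mol R as basis and let X be its fractional conversion, so ξ = 1.25X.
Moles: n_R = 2.49 − 2.49X; n_N = 2.18 − 1.25X; n_M = 2.49X.
Total moles n_T = 4.67 − 1.25X.
Mole fractions y_i = n_i/n_T; K_p = p_M^2 / (p_R^2 p_N) with p_i = y_i·P.
Equating to 1.96 bar^-1 and solving on 0 < X < 1: X = 0.670.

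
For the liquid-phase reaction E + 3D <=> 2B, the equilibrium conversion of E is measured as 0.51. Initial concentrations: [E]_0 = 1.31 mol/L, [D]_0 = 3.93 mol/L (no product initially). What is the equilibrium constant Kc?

Let X = conversion of E.
Concentrations: [E] = 1.31 − 1.31X; [D] = 3.93 − 3.93X; [B] = 2.62X.
At X = 0.51: [E] = 0.642, [D] = 1.93, [B] = 1.34.
Kc = [B]^2 / ([E] [D]^3) = 0.39 (mol/L)^-2.

Kc = 0.39 (mol/L)^-2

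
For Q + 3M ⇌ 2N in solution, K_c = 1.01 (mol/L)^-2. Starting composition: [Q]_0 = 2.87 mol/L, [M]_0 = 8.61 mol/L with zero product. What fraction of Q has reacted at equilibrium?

Let X = conversion of Q; extent ξ = 2.87·X mol/L.
Concentrations: [Q] = 2.87 − 2.87X; [M] = 8.61 − 8.61X; [N] = 5.74X.
K_c = [N]^2 / ([Q] [M]^3).
Equating to 1.01 (mol/L)^-2: the physical root is X = 0.695.

X = 0.695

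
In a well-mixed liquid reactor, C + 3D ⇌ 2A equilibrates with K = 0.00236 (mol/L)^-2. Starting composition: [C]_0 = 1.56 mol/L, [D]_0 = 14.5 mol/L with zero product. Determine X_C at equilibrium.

Let X = conversion of C; extent ξ = 1.56·X mol/L.
Concentrations: [C] = 1.56 − 1.56X; [D] = 14.5 − 4.68X; [A] = 3.12X.
K = [A]^2 / ([C] [D]^3).
Equating to 0.00236 (mol/L)^-2: the physical root is X = 0.543.

X = 0.543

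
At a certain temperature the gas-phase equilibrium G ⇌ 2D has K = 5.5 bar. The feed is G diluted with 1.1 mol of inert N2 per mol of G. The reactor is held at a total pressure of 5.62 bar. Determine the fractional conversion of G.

Let X = conversion of G (basis 1 mol G); extent of reaction ξ = X.
Mole table: n_G = 1 − X; n_D = 2X; n_I = 1.1 (inert).
Summing: n_T = 2.1 + X.
y_i = n_i/n_T, p_i = y_i·P. K = p_D^2 / (p_G).
Substituting and setting equal to 5.5 bar gives a polynomial in X; the root in (0,1) is X = 0.543.

X = 0.543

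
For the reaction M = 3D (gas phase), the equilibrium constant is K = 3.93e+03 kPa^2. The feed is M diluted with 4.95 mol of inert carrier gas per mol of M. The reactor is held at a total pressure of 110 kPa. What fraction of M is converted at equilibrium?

X = 0.619

Let X = conversion of M (basis 1 mol M); extent of reaction ξ = X.
At extent ξ: n_M = 1 − X; n_D = 3X; n_I = 4.95 (inert).
Summing: n_T = 5.95 + 2X.
With p_i = (n_i/n_T)P, K = p_D^3 / (p_M).
This yields a degree-3 equation in X; solving on (0,1), X = 0.619.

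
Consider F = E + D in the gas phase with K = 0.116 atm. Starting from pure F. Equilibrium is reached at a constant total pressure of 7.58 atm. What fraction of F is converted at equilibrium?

Take 1 mol F as basis and let X be its fractional conversion, so ξ = X.
Species balance: n_F = 1 − X; n_E = X; n_D = X.
Summing: n_T = 1 + X.
y_i = n_i/n_T, p_i = y_i·P. K = p_E p_D / (p_F).
This yields a degree-2 equation in X; solving on (0,1), X = 0.123.

X = 0.123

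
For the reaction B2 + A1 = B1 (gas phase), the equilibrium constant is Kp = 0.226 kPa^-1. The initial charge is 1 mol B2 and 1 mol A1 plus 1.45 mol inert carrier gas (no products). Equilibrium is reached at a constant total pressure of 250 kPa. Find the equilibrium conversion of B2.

Basis: 1 mol B2 initially; let X = conversion of B2. Extent ξ = X.
Mole table: n_B2 = 1 − X; n_A1 = 1 − X; n_B1 = X; n_I = 1.45 (inert).
Total moles n_T = 3.45 − X.
Mole fractions y_i = n_i/n_T; Kp = p_B1 / (p_B2 p_A1) with p_i = y_i·P.
This yields a degree-2 equation in X; solving on (0,1), X = 0.806.

X = 0.806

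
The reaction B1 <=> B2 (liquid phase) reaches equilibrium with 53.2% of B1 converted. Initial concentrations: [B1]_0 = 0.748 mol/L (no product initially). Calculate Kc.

Let X = conversion of B1.
Concentrations: [B1] = 0.748 − 0.748X; [B2] = 0.748X.
At X = 0.532: [B1] = 0.35, [B2] = 0.398.
Kc = [B2] / ([B1]) = 1.14.

Kc = 1.14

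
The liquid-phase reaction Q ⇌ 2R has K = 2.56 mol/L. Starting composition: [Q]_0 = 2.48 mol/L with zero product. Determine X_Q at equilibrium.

X = 0.395

Let X = conversion of Q; extent ξ = 2.48·X mol/L.
Concentrations: [Q] = 2.48 − 2.48X; [R] = 4.96X.
K = [R]^2 / ([Q]).
Equating to 2.56 mol/L: the physical root is X = 0.395.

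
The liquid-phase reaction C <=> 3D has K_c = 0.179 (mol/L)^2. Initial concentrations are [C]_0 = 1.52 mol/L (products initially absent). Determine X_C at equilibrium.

Let X = conversion of C; extent ξ = 1.52·X mol/L.
Concentrations: [C] = 1.52 − 1.52X; [D] = 4.56X.
K_c = [D]^3 / ([C]).
This equals 0.179 at X = 0.135 (the root in 0 < X < 1).

X = 0.135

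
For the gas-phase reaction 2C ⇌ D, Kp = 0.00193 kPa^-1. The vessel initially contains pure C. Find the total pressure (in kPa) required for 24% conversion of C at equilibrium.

P = 94.7 kPa

Basis: 1 mol C initially; let X = conversion of C. Extent ξ = 0.5X.
Moles: n_C = 1 − X; n_D = 0.5X.
Total moles n_T = 1 − 0.5X.
Kp = p_D / (p_C^2) with p_i = (n_i/n_T)·P.
At X = 0.24: the mole-fraction product g(X) = Π y_i^ν_i = 0.1828. Since Kp = g(X)·P^{-1}, P = (g/Kp)^(1/1) = (0.1828/0.00193)^(1/1) = 94.7 kPa.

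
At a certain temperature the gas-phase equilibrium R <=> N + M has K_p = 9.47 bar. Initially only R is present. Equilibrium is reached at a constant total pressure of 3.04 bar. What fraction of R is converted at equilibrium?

X = 0.870

Take 1 mol R as basis and let X be its fractional conversion, so ξ = X.
At extent ξ: n_R = 1 − X; n_N = X; n_M = X.
Total moles n_T = 1 + X.
With p_i = (n_i/n_T)P, K_p = p_N p_M / (p_R).
Equating to 9.47 bar and solving on 0 < X < 1: X = 0.870.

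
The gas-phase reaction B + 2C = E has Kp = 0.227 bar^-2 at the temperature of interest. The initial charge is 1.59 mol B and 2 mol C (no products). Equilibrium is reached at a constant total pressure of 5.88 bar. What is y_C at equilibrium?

y_C = 0.300

Basis: 2 mol C initially; let X = conversion of C. Extent ξ = X.
Species balance: n_B = 1.59 − X; n_C = 2 − 2X; n_E = X.
Total moles n_T = 3.59 − 2X.
Mole fractions y_i = n_i/n_T; Kp = p_E / (p_B p_C^2) with p_i = y_i·P.
Substituting and setting equal to 0.227 bar^-2 gives a polynomial in X; the root in (0,1) is X = 0.659.
Then n_C = 0.682, n_T = 2.27, so y_C = 0.300.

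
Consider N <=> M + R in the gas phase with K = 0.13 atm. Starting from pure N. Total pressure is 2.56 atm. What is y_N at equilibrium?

y_N = 0.640

Basis: 1 mol N initially; let X = conversion of N. Extent ξ = X.
Moles: n_N = 1 − X; n_M = X; n_R = X.
n_T = Σnᵢ = 1 + X.
With p_i = (n_i/n_T)P, K = p_M p_R / (p_N).
Setting this equal to 0.13 atm and taking the physical root (0 < X < 1) gives X = 0.220.
Then n_N = 0.78, n_T = 1.22, so y_N = 0.640.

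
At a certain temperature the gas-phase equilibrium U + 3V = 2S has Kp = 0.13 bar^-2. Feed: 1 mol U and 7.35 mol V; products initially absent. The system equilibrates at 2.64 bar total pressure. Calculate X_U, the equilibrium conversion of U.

Basis: 1 mol U initially; let X = conversion of U. Extent ξ = X.
Mole table: n_U = 1 − X; n_V = 7.35 − 3X; n_S = 2X.
n_T = Σnᵢ = 8.35 − 2X.
With p_i = (n_i/n_T)P, Kp = p_S^2 / (p_U p_V^3).
Equating to 0.13 bar^-2 and solving on 0 < X < 1: X = 0.575.

X = 0.575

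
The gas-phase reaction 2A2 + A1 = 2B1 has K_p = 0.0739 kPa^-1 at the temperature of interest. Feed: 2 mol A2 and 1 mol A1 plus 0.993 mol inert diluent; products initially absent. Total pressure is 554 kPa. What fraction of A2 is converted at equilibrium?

X = 0.669

Basis: 2 mol A2 initially; let X = conversion of A2. Extent ξ = X.
At extent ξ: n_A2 = 2 − 2X; n_A1 = 1 − X; n_B1 = 2X; n_I = 0.993 (inert).
Total moles n_T = 3.99 − X.
Mole fractions y_i = n_i/n_T; K_p = p_B1^2 / (p_A2^2 p_A1) with p_i = y_i·P.
Setting this equal to 0.0739 kPa^-1 and taking the physical root (0 < X < 1) gives X = 0.669.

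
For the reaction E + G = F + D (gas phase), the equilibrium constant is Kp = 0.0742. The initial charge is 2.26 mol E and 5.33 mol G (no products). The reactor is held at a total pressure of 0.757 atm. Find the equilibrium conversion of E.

Take 2.26 mol E as basis and let X be its fractional conversion, so ξ = 2.26X.
Moles: n_E = 2.26 − 2.26X; n_G = 5.33 − 2.26X; n_F = 2.26X; n_D = 2.26X.
Total moles n_T = 7.59 (Δν = 0, constant).
With p_i = (n_i/n_T)P, Kp = p_F p_D / (p_E p_G).
Substituting and setting equal to 0.0742 gives a polynomial in X; the root in (0,1) is X = 0.321.

X = 0.321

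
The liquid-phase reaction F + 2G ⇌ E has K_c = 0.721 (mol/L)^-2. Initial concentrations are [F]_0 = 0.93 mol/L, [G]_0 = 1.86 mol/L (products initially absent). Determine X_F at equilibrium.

X = 0.439

Let X = conversion of F; extent ξ = 0.93·X mol/L.
Concentrations: [F] = 0.93 − 0.93X; [G] = 1.86 − 1.86X; [E] = 0.93X.
K_c = [E] / ([F] [G]^2).
Solving K_c = 0.721 for X ∈ (0,1): X = 0.439.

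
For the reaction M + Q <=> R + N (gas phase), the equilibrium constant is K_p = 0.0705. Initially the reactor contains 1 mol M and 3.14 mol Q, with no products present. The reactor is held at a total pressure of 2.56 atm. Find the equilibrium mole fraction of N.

y_N = 0.086

Basis: 1 mol M initially; let X = conversion of M. Extent ξ = X.
Species balance: n_M = 1 − X; n_Q = 3.14 − X; n_R = X; n_N = X.
Total moles n_T = 4.14 (Δν = 0, constant).
Mole fractions y_i = n_i/n_T; K_p = p_R p_N / (p_M p_Q) with p_i = y_i·P.
Substituting and setting equal to 0.0705 gives a polynomial in X; the root in (0,1) is X = 0.356.
Then n_N = 0.356, n_T = 4.14, so y_N = 0.086.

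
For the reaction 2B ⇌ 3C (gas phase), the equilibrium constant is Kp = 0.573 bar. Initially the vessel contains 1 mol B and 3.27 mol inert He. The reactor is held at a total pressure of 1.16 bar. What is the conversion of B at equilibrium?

Basis: 1 mol B initially; let X = conversion of B. Extent ξ = 0.5X.
Moles: n_B = 1 − X; n_C = 1.5X; n_I = 3.27 (inert).
Total moles n_T = 4.27 + 0.5X.
y_i = n_i/n_T, p_i = y_i·P. Kp = p_C^3 / (p_B^2).
This yields a degree-3 equation in X; solving on (0,1), X = 0.528.

X = 0.528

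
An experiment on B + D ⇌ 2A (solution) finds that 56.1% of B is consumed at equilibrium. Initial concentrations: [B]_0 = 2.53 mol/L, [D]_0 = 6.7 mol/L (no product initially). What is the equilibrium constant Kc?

Let X = conversion of B.
Concentrations: [B] = 2.53 − 2.53X; [D] = 6.7 − 2.53X; [A] = 5.06X.
At X = 0.561: [B] = 1.11, [D] = 5.28, [A] = 2.84.
Kc = [A]^2 / ([B] [D]) = 1.37.

Kc = 1.37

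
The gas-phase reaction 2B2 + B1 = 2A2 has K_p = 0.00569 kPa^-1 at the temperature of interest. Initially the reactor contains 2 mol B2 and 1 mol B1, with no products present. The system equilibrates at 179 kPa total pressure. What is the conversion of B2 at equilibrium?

X = 0.335

Take 2 mol B2 as basis and let X be its fractional conversion, so ξ = X.
Mole table: n_B2 = 2 − 2X; n_B1 = 1 − X; n_A2 = 2X.
n_T = Σnᵢ = 3 − X.
y_i = n_i/n_T, p_i = y_i·P. K_p = p_A2^2 / (p_B2^2 p_B1).
This yields a degree-3 equation in X; solving on (0,1), X = 0.335.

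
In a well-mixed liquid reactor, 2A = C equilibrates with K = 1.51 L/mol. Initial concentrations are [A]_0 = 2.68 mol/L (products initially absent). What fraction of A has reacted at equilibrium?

X = 0.705

Let X = conversion of A; extent ξ = 2.68X/2 mol/L.
Concentrations: [A] = 2.68 − 2.68X; [C] = 1.34X.
K = [C] / ([A]^2).
Solving K = 1.51 for X ∈ (0,1): X = 0.705.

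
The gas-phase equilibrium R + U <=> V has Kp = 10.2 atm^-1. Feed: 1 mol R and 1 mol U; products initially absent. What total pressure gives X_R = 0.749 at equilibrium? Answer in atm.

P = 1.46 atm

Let X = conversion of R (basis 1 mol R); extent of reaction ξ = X.
At extent ξ: n_R = 1 − X; n_U = 1 − X; n_V = X.
n_T = Σnᵢ = 2 − X.
Kp = p_V / (p_R p_U) with p_i = (n_i/n_T)·P.
At X = 0.749: the mole-fraction product g(X) = Π y_i^ν_i = 14.87. Since Kp = g(X)·P^{-1}, P = (g/Kp)^(1/1) = (14.87/10.2)^(1/1) = 1.46 atm.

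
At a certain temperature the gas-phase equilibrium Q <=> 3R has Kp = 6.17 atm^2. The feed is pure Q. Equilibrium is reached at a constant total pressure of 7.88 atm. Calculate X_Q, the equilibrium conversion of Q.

X = 0.177

Basis: 1 mol Q initially; let X = conversion of Q. Extent ξ = X.
Moles: n_Q = 1 − X; n_R = 3X.
Total moles n_T = 1 + 2X.
Mole fractions y_i = n_i/n_T; Kp = p_R^3 / (p_Q) with p_i = y_i·P.
Equating to 6.17 atm^2 and solving on 0 < X < 1: X = 0.177.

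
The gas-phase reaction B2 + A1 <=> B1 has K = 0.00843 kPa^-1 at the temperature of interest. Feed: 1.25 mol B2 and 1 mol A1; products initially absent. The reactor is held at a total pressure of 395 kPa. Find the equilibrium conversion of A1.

Basis: 1 mol A1 initially; let X = conversion of A1. Extent ξ = X.
Moles: n_B2 = 1.25 − X; n_A1 = 1 − X; n_B1 = X.
Summing: n_T = 2.25 − X.
y_i = n_i/n_T, p_i = y_i·P. K = p_B1 / (p_B2 p_A1).
Setting this equal to 0.00843 kPa^-1 and taking the physical root (0 < X < 1) gives X = 0.573.

X = 0.573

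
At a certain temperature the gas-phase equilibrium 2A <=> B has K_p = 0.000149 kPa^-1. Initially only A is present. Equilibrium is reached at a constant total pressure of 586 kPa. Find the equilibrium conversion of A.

Basis: 1 mol A initially; let X = conversion of A. Extent ξ = 0.5X.
Mole table: n_A = 1 − X; n_B = 0.5X.
Total moles n_T = 1 − 0.5X.
Mole fractions y_i = n_i/n_T; K_p = p_B / (p_A^2) with p_i = y_i·P.
Equating to 0.000149 kPa^-1 and solving on 0 < X < 1: X = 0.139.

X = 0.139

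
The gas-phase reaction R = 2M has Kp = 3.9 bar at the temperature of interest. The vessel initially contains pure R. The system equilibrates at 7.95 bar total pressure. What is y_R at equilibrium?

y_R = 0.503

Take 1 mol R as basis and let X be its fractional conversion, so ξ = X.
Moles: n_R = 1 − X; n_M = 2X.
n_T = Σnᵢ = 1 + X.
With p_i = (n_i/n_T)P, Kp = p_M^2 / (p_R).
Setting this equal to 3.9 bar and taking the physical root (0 < X < 1) gives X = 0.331.
Then n_R = 0.669, n_T = 1.33, so y_R = 0.503.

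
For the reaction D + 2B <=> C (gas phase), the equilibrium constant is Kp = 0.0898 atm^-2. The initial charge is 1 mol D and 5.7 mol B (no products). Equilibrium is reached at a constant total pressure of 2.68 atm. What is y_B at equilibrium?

y_B = 0.836

Take 1 mol D as basis and let X be its fractional conversion, so ξ = X.
Species balance: n_D = 1 − X; n_B = 5.7 − 2X; n_C = X.
n_T = Σnᵢ = 6.7 − 2X.
y_i = n_i/n_T, p_i = y_i·P. Kp = p_C / (p_D p_B^2).
Setting this equal to 0.0898 atm^-2 and taking the physical root (0 < X < 1) gives X = 0.310.
Then n_B = 5.08, n_T = 6.08, so y_B = 0.836.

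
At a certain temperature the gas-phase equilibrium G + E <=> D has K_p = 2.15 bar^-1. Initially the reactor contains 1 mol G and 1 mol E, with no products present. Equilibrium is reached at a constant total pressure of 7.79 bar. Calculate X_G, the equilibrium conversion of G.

Take 1 mol G as basis and let X be its fractional conversion, so ξ = X.
At extent ξ: n_G = 1 − X; n_E = 1 − X; n_D = X.
Total moles n_T = 2 − X.
With p_i = (n_i/n_T)P, K_p = p_D / (p_G p_E).
Substituting and setting equal to 2.15 bar^-1 gives a polynomial in X; the root in (0,1) is X = 0.763.

X = 0.763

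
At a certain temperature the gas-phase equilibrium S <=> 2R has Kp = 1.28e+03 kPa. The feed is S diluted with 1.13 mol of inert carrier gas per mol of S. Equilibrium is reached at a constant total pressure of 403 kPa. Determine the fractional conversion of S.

X = 0.753

Basis: 1 mol S initially; let X = conversion of S. Extent ξ = X.
At extent ξ: n_S = 1 − X; n_R = 2X; n_I = 1.13 (inert).
n_T = Σnᵢ = 2.13 + X.
With p_i = (n_i/n_T)P, Kp = p_R^2 / (p_S).
Setting this equal to 1.28e+03 kPa and taking the physical root (0 < X < 1) gives X = 0.753.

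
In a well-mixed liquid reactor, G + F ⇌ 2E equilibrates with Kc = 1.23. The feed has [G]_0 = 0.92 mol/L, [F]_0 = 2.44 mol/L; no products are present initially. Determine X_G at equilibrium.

Let X = conversion of G; extent ξ = 0.92·X mol/L.
Concentrations: [G] = 0.92 − 0.92X; [F] = 2.44 − 0.92X; [E] = 1.84X.
Kc = [E]^2 / ([G] [F]).
This equals 1.23 at X = 0.544 (the root in 0 < X < 1).

X = 0.544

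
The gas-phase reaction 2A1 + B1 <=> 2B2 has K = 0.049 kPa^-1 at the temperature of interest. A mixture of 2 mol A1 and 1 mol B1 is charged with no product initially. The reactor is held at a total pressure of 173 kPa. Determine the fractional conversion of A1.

Let X = conversion of A1 (basis 2 mol A1); extent of reaction ξ = X.
Mole table: n_A1 = 2 − 2X; n_B1 = 1 − X; n_B2 = 2X.
n_T = Σnᵢ = 3 − X.
y_i = n_i/n_T, p_i = y_i·P. K = p_B2^2 / (p_A1^2 p_B1).
Substituting and setting equal to 0.049 kPa^-1 gives a polynomial in X; the root in (0,1) is X = 0.554.

X = 0.554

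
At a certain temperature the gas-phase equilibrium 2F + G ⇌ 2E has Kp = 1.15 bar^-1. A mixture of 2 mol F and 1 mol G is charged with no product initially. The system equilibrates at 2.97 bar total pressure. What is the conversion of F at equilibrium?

Take 2 mol F as basis and let X be its fractional conversion, so ξ = X.
Species balance: n_F = 2 − 2X; n_G = 1 − X; n_E = 2X.
n_T = Σnᵢ = 3 − X.
With p_i = (n_i/n_T)P, Kp = p_E^2 / (p_F^2 p_G).
Substituting and setting equal to 1.15 bar^-1 gives a polynomial in X; the root in (0,1) is X = 0.460.

X = 0.460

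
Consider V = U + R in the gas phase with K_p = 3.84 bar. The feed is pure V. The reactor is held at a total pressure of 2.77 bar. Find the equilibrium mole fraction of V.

Let X = conversion of V (basis 1 mol V); extent of reaction ξ = X.
Species balance: n_V = 1 − X; n_U = X; n_R = X.
Total moles n_T = 1 + X.
y_i = n_i/n_T, p_i = y_i·P. K_p = p_U p_R / (p_V).
Equating to 3.84 bar and solving on 0 < X < 1: X = 0.762.
Then n_V = 0.238, n_T = 1.76, so y_V = 0.135.

y_V = 0.135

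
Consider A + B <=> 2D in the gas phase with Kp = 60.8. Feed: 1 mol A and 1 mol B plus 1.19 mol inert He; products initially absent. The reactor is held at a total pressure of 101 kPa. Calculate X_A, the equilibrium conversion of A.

X = 0.796

Let X = conversion of A (basis 1 mol A); extent of reaction ξ = X.
Mole table: n_A = 1 − X; n_B = 1 − X; n_D = 2X; n_I = 1.19 (inert).
Total moles n_T = 3.19 (Δν = 0, constant).
y_i = n_i/n_T, p_i = y_i·P. Kp = p_D^2 / (p_A p_B).
Equating to 60.8 and solving on 0 < X < 1: X = 0.796.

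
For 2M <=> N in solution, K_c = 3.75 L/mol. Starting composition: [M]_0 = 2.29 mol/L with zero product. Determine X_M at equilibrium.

X = 0.786

Let X = conversion of M; extent ξ = 2.29X/2 mol/L.
Concentrations: [M] = 2.29 − 2.29X; [N] = 1.15X.
K_c = [N] / ([M]^2).
This equals 3.75 at X = 0.786 (the root in 0 < X < 1).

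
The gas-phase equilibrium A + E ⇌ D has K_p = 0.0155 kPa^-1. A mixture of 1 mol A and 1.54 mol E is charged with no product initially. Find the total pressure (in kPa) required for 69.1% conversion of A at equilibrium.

P = 314 kPa

Let X = conversion of A (basis 1 mol A); extent of reaction ξ = X.
Moles: n_A = 1 − X; n_E = 1.54 − X; n_D = X.
n_T = Σnᵢ = 2.54 − X.
K_p = p_D / (p_A p_E) with p_i = (n_i/n_T)·P.
At X = 0.691: the mole-fraction product g(X) = Π y_i^ν_i = 4.87. Since K_p = g(X)·P^{-1}, P = (g/K_p)^(1/1) = (4.87/0.0155)^(1/1) = 314 kPa.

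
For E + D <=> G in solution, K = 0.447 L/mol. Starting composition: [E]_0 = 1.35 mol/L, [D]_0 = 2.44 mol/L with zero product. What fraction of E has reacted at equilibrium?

Let X = conversion of E; extent ξ = 1.35·X mol/L.
Concentrations: [E] = 1.35 − 1.35X; [D] = 2.44 − 1.35X; [G] = 1.35X.
K = [G] / ([E] [D]).
Setting equal to 0.447 and solving for X on (0,1) gives X = 0.450.

X = 0.450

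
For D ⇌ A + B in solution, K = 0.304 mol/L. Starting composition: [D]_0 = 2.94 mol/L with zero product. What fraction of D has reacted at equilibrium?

X = 0.274

Let X = conversion of D; extent ξ = 2.94·X mol/L.
Concentrations: [D] = 2.94 − 2.94X; [A] = 2.94X; [B] = 2.94X.
K = [A] [B] / ([D]).
Equating to 0.304 mol/L: the physical root is X = 0.274.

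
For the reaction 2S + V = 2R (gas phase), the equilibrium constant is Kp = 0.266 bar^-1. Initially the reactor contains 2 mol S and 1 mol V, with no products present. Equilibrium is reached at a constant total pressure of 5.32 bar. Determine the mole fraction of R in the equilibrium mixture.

Basis: 2 mol S initially; let X = conversion of S. Extent ξ = X.
At extent ξ: n_S = 2 − 2X; n_V = 1 − X; n_R = 2X.
Summing: n_T = 3 − X.
With p_i = (n_i/n_T)P, Kp = p_R^2 / (p_S^2 p_V).
Substituting and setting equal to 0.266 bar^-1 gives a polynomial in X; the root in (0,1) is X = 0.368.
Then n_R = 0.736, n_T = 2.63, so y_R = 0.280.

y_R = 0.280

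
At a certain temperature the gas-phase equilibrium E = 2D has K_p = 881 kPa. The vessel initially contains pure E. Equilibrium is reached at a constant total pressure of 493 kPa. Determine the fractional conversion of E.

Take 1 mol E as basis and let X be its fractional conversion, so ξ = X.
Mole table: n_E = 1 − X; n_D = 2X.
n_T = Σnᵢ = 1 + X.
Mole fractions y_i = n_i/n_T; K_p = p_D^2 / (p_E) with p_i = y_i·P.
Setting this equal to 881 kPa and taking the physical root (0 < X < 1) gives X = 0.556.

X = 0.556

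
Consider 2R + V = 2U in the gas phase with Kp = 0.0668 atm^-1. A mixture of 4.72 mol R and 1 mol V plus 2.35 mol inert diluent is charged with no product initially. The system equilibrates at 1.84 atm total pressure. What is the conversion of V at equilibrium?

X = 0.233

Let X = conversion of V (basis 1 mol V); extent of reaction ξ = X.
At extent ξ: n_R = 4.72 − 2X; n_V = 1 − X; n_U = 2X; n_I = 2.35 (inert).
Total moles n_T = 8.07 − X.
Mole fractions y_i = n_i/n_T; Kp = p_U^2 / (p_R^2 p_V) with p_i = y_i·P.
Substituting and setting equal to 0.0668 atm^-1 gives a polynomial in X; the root in (0,1) is X = 0.233.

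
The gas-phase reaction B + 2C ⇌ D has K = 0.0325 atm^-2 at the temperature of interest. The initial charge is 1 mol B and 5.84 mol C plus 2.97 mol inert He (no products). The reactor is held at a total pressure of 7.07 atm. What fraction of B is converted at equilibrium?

Basis: 1 mol B initially; let X = conversion of B. Extent ξ = X.
At extent ξ: n_B = 1 − X; n_C = 5.84 − 2X; n_D = X; n_I = 2.97 (inert).
Total moles n_T = 9.81 − 2X.
y_i = n_i/n_T, p_i = y_i·P. K = p_D / (p_B p_C^2).
Substituting and setting equal to 0.0325 atm^-2 gives a polynomial in X; the root in (0,1) is X = 0.342.

X = 0.342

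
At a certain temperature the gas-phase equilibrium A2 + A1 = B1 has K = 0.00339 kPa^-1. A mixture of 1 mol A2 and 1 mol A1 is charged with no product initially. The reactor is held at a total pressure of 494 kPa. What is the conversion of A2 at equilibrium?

Let X = conversion of A2 (basis 1 mol A2); extent of reaction ξ = X.
Moles: n_A2 = 1 − X; n_A1 = 1 − X; n_B1 = X.
n_T = Σnᵢ = 2 − X.
y_i = n_i/n_T, p_i = y_i·P. K = p_B1 / (p_A2 p_A1).
Equating to 0.00339 kPa^-1 and solving on 0 < X < 1: X = 0.389.

X = 0.389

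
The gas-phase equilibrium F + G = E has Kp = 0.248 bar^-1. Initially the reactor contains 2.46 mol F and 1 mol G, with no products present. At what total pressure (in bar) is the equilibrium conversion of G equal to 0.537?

Basis: 1 mol G initially; let X = conversion of G. Extent ξ = X.
Mole table: n_F = 2.46 − X; n_G = 1 − X; n_E = X.
Summing: n_T = 3.46 − X.
Kp = p_E / (p_F p_G) with p_i = (n_i/n_T)·P.
At X = 0.537: the mole-fraction product g(X) = Π y_i^ν_i = 1.763. Since Kp = g(X)·P^{-1}, P = (g/Kp)^(1/1) = (1.763/0.248)^(1/1) = 7.11 bar.

P = 7.11 bar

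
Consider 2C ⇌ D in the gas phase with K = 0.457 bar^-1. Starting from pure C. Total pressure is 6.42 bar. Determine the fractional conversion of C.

X = 0.720

Let X = conversion of C (basis 1 mol C); extent of reaction ξ = 0.5X.
Species balance: n_C = 1 − X; n_D = 0.5X.
Total moles n_T = 1 − 0.5X.
With p_i = (n_i/n_T)P, K = p_D / (p_C^2).
Substituting and setting equal to 0.457 bar^-1 gives a polynomial in X; the root in (0,1) is X = 0.720.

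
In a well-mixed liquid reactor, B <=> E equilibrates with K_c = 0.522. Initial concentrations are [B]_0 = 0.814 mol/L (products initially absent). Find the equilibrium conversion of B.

X = 0.343

Let X = conversion of B; extent ξ = 0.814·X mol/L.
Concentrations: [B] = 0.814 − 0.814X; [E] = 0.814X.
K_c = [E] / ([B]).
Equating to 0.522: the physical root is X = 0.343.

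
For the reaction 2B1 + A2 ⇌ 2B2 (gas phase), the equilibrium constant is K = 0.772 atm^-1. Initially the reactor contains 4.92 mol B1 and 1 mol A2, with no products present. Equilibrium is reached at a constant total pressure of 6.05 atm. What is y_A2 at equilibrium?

y_A2 = 0.045

Take 1 mol A2 as basis and let X be its fractional conversion, so ξ = X.
At extent ξ: n_B1 = 4.92 − 2X; n_A2 = 1 − X; n_B2 = 2X.
Summing: n_T = 5.92 − X.
y_i = n_i/n_T, p_i = y_i·P. K = p_B2^2 / (p_B1^2 p_A2).
Equating to 0.772 atm^-1 and solving on 0 < X < 1: X = 0.771.
Then n_A2 = 0.229, n_T = 5.15, so y_A2 = 0.045.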